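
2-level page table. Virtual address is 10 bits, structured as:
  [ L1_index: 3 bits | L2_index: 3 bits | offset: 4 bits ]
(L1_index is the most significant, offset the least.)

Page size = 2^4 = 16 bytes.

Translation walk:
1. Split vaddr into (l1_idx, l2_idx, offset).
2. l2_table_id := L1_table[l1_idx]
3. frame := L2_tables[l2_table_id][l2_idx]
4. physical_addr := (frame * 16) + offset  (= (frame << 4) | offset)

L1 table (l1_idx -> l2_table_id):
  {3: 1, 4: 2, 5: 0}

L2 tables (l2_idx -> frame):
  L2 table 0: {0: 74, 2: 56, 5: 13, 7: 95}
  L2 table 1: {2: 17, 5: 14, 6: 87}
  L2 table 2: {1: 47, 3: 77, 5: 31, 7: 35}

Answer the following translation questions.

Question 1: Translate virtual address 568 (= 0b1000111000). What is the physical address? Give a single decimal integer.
Answer: 1240

Derivation:
vaddr = 568 = 0b1000111000
Split: l1_idx=4, l2_idx=3, offset=8
L1[4] = 2
L2[2][3] = 77
paddr = 77 * 16 + 8 = 1240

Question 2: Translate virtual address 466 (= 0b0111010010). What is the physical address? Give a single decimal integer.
Answer: 226

Derivation:
vaddr = 466 = 0b0111010010
Split: l1_idx=3, l2_idx=5, offset=2
L1[3] = 1
L2[1][5] = 14
paddr = 14 * 16 + 2 = 226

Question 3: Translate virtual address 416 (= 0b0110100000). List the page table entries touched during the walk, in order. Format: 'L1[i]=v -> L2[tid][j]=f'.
vaddr = 416 = 0b0110100000
Split: l1_idx=3, l2_idx=2, offset=0

Answer: L1[3]=1 -> L2[1][2]=17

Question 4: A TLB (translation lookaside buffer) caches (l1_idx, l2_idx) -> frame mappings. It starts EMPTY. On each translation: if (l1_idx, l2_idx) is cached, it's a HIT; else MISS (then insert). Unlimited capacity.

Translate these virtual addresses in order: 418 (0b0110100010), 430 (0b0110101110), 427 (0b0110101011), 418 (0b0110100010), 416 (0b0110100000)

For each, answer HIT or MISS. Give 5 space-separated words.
Answer: MISS HIT HIT HIT HIT

Derivation:
vaddr=418: (3,2) not in TLB -> MISS, insert
vaddr=430: (3,2) in TLB -> HIT
vaddr=427: (3,2) in TLB -> HIT
vaddr=418: (3,2) in TLB -> HIT
vaddr=416: (3,2) in TLB -> HIT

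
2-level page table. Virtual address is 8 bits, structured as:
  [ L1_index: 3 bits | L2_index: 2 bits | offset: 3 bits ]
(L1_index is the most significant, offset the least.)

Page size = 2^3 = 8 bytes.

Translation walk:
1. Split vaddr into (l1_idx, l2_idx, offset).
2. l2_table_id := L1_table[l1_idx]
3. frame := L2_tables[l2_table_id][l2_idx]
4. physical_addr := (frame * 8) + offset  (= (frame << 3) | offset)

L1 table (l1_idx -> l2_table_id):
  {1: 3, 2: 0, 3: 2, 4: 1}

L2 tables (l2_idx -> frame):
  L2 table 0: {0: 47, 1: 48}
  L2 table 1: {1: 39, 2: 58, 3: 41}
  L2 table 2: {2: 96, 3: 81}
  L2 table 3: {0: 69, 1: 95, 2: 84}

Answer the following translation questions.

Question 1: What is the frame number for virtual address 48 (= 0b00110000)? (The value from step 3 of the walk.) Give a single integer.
vaddr = 48: l1_idx=1, l2_idx=2
L1[1] = 3; L2[3][2] = 84

Answer: 84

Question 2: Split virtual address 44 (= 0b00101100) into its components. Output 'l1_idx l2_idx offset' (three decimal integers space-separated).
Answer: 1 1 4

Derivation:
vaddr = 44 = 0b00101100
  top 3 bits -> l1_idx = 1
  next 2 bits -> l2_idx = 1
  bottom 3 bits -> offset = 4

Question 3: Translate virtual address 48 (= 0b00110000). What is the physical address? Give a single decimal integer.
vaddr = 48 = 0b00110000
Split: l1_idx=1, l2_idx=2, offset=0
L1[1] = 3
L2[3][2] = 84
paddr = 84 * 8 + 0 = 672

Answer: 672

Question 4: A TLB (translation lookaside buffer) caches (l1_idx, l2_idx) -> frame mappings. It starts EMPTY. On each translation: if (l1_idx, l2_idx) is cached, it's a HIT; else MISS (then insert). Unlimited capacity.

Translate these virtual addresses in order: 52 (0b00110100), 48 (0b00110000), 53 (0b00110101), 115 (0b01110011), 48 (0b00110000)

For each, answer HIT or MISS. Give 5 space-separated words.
vaddr=52: (1,2) not in TLB -> MISS, insert
vaddr=48: (1,2) in TLB -> HIT
vaddr=53: (1,2) in TLB -> HIT
vaddr=115: (3,2) not in TLB -> MISS, insert
vaddr=48: (1,2) in TLB -> HIT

Answer: MISS HIT HIT MISS HIT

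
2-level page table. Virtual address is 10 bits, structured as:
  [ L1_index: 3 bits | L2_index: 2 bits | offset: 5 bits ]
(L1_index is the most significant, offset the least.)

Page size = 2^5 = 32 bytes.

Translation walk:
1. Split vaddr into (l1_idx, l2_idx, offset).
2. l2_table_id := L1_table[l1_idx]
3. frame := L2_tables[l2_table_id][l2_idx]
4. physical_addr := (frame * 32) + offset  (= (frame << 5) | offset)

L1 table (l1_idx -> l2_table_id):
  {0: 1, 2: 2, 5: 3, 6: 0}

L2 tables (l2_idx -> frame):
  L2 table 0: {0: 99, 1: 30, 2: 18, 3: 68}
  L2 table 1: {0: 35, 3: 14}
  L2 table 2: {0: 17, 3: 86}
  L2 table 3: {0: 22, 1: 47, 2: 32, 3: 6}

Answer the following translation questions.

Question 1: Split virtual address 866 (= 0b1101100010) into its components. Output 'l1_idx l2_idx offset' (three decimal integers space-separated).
vaddr = 866 = 0b1101100010
  top 3 bits -> l1_idx = 6
  next 2 bits -> l2_idx = 3
  bottom 5 bits -> offset = 2

Answer: 6 3 2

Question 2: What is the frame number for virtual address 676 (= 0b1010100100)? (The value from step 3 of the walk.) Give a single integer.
vaddr = 676: l1_idx=5, l2_idx=1
L1[5] = 3; L2[3][1] = 47

Answer: 47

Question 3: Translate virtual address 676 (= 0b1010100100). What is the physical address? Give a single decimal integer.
vaddr = 676 = 0b1010100100
Split: l1_idx=5, l2_idx=1, offset=4
L1[5] = 3
L2[3][1] = 47
paddr = 47 * 32 + 4 = 1508

Answer: 1508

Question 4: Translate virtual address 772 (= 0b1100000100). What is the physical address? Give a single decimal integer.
vaddr = 772 = 0b1100000100
Split: l1_idx=6, l2_idx=0, offset=4
L1[6] = 0
L2[0][0] = 99
paddr = 99 * 32 + 4 = 3172

Answer: 3172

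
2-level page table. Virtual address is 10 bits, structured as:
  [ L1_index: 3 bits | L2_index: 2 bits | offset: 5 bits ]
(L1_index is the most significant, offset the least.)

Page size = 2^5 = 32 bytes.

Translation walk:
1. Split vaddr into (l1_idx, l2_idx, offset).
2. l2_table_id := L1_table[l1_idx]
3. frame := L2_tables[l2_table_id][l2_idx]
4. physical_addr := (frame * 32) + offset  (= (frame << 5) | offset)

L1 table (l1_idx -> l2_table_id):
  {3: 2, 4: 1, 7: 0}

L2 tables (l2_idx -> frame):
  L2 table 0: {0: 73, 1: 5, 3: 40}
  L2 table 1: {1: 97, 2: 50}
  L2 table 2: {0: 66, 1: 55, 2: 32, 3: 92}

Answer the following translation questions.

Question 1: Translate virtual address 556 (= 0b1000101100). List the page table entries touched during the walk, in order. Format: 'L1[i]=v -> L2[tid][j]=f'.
vaddr = 556 = 0b1000101100
Split: l1_idx=4, l2_idx=1, offset=12

Answer: L1[4]=1 -> L2[1][1]=97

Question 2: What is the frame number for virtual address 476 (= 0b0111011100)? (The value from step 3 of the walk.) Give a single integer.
vaddr = 476: l1_idx=3, l2_idx=2
L1[3] = 2; L2[2][2] = 32

Answer: 32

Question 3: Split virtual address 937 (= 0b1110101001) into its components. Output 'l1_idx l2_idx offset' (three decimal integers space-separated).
vaddr = 937 = 0b1110101001
  top 3 bits -> l1_idx = 7
  next 2 bits -> l2_idx = 1
  bottom 5 bits -> offset = 9

Answer: 7 1 9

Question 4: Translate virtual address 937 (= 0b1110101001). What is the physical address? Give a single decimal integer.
Answer: 169

Derivation:
vaddr = 937 = 0b1110101001
Split: l1_idx=7, l2_idx=1, offset=9
L1[7] = 0
L2[0][1] = 5
paddr = 5 * 32 + 9 = 169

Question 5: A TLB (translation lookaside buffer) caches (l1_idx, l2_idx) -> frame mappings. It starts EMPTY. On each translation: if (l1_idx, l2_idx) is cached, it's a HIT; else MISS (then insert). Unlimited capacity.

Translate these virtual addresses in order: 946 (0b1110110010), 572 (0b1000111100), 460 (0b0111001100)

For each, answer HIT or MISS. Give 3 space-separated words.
vaddr=946: (7,1) not in TLB -> MISS, insert
vaddr=572: (4,1) not in TLB -> MISS, insert
vaddr=460: (3,2) not in TLB -> MISS, insert

Answer: MISS MISS MISS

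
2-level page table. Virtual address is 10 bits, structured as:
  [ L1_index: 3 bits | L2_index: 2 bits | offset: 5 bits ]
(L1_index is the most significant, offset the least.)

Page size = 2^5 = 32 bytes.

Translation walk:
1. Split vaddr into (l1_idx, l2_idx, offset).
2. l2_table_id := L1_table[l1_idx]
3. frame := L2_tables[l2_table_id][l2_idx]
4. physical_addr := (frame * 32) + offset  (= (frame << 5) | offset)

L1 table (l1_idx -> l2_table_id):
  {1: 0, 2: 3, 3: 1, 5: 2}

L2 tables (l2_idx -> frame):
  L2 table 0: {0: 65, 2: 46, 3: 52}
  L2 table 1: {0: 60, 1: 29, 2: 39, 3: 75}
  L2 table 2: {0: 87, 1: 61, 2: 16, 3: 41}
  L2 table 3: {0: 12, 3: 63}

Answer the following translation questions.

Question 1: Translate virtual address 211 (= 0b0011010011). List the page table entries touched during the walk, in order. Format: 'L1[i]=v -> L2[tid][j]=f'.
vaddr = 211 = 0b0011010011
Split: l1_idx=1, l2_idx=2, offset=19

Answer: L1[1]=0 -> L2[0][2]=46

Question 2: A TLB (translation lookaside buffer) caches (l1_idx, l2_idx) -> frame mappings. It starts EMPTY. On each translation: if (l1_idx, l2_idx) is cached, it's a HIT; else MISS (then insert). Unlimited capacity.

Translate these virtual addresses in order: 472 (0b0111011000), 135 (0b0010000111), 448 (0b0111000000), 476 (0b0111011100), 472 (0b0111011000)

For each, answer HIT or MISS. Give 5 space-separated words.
vaddr=472: (3,2) not in TLB -> MISS, insert
vaddr=135: (1,0) not in TLB -> MISS, insert
vaddr=448: (3,2) in TLB -> HIT
vaddr=476: (3,2) in TLB -> HIT
vaddr=472: (3,2) in TLB -> HIT

Answer: MISS MISS HIT HIT HIT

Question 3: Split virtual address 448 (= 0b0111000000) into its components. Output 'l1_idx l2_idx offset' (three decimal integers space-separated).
Answer: 3 2 0

Derivation:
vaddr = 448 = 0b0111000000
  top 3 bits -> l1_idx = 3
  next 2 bits -> l2_idx = 2
  bottom 5 bits -> offset = 0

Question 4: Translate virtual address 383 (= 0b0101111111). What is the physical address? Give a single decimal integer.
Answer: 2047

Derivation:
vaddr = 383 = 0b0101111111
Split: l1_idx=2, l2_idx=3, offset=31
L1[2] = 3
L2[3][3] = 63
paddr = 63 * 32 + 31 = 2047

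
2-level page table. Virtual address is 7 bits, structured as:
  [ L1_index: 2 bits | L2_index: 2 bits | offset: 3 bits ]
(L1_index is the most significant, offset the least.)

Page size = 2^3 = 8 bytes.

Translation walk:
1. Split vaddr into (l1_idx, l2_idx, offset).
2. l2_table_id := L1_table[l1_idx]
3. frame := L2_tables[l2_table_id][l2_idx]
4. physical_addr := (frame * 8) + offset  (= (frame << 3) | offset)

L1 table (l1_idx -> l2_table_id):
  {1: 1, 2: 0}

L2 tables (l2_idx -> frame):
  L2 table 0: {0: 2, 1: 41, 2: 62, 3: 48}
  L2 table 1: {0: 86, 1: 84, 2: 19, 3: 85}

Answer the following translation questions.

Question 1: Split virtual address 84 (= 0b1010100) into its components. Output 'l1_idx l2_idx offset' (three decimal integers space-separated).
Answer: 2 2 4

Derivation:
vaddr = 84 = 0b1010100
  top 2 bits -> l1_idx = 2
  next 2 bits -> l2_idx = 2
  bottom 3 bits -> offset = 4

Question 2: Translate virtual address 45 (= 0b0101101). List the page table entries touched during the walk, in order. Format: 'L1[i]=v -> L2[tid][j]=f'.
vaddr = 45 = 0b0101101
Split: l1_idx=1, l2_idx=1, offset=5

Answer: L1[1]=1 -> L2[1][1]=84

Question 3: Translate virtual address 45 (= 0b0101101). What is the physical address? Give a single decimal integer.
Answer: 677

Derivation:
vaddr = 45 = 0b0101101
Split: l1_idx=1, l2_idx=1, offset=5
L1[1] = 1
L2[1][1] = 84
paddr = 84 * 8 + 5 = 677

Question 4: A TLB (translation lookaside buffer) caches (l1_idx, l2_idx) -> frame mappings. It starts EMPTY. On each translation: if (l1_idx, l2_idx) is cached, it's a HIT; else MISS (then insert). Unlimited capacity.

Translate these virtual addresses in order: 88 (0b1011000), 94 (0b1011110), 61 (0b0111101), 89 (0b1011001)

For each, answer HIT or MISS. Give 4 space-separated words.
Answer: MISS HIT MISS HIT

Derivation:
vaddr=88: (2,3) not in TLB -> MISS, insert
vaddr=94: (2,3) in TLB -> HIT
vaddr=61: (1,3) not in TLB -> MISS, insert
vaddr=89: (2,3) in TLB -> HIT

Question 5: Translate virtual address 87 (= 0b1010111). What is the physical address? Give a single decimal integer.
Answer: 503

Derivation:
vaddr = 87 = 0b1010111
Split: l1_idx=2, l2_idx=2, offset=7
L1[2] = 0
L2[0][2] = 62
paddr = 62 * 8 + 7 = 503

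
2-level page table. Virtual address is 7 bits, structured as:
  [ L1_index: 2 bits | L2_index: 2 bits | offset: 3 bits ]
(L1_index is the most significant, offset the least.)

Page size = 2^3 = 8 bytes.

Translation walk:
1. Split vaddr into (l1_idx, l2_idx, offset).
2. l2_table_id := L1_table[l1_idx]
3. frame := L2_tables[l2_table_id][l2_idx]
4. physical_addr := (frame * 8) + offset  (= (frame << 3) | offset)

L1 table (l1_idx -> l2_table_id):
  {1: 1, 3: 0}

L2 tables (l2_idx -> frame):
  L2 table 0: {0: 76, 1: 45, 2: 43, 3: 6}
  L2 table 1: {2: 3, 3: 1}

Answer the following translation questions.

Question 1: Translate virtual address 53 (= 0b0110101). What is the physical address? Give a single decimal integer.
vaddr = 53 = 0b0110101
Split: l1_idx=1, l2_idx=2, offset=5
L1[1] = 1
L2[1][2] = 3
paddr = 3 * 8 + 5 = 29

Answer: 29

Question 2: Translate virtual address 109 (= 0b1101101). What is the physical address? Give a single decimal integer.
vaddr = 109 = 0b1101101
Split: l1_idx=3, l2_idx=1, offset=5
L1[3] = 0
L2[0][1] = 45
paddr = 45 * 8 + 5 = 365

Answer: 365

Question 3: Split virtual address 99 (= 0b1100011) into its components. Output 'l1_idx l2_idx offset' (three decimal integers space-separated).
Answer: 3 0 3

Derivation:
vaddr = 99 = 0b1100011
  top 2 bits -> l1_idx = 3
  next 2 bits -> l2_idx = 0
  bottom 3 bits -> offset = 3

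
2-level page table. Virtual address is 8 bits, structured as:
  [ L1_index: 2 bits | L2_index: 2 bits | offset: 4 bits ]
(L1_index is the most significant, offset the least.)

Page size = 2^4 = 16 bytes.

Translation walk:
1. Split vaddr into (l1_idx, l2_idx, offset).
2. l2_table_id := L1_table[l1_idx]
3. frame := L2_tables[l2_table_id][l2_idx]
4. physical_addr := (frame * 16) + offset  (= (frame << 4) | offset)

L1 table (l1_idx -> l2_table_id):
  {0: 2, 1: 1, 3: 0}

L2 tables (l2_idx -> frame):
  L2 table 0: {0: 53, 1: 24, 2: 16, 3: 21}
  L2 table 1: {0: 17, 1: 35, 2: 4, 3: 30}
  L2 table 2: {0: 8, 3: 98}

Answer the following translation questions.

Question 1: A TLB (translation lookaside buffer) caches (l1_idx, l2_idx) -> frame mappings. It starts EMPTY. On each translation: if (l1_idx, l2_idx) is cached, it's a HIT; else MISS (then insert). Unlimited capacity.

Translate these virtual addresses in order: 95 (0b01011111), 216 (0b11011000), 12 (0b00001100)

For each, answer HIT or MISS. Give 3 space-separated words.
Answer: MISS MISS MISS

Derivation:
vaddr=95: (1,1) not in TLB -> MISS, insert
vaddr=216: (3,1) not in TLB -> MISS, insert
vaddr=12: (0,0) not in TLB -> MISS, insert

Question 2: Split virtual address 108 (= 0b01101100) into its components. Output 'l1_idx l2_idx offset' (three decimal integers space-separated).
vaddr = 108 = 0b01101100
  top 2 bits -> l1_idx = 1
  next 2 bits -> l2_idx = 2
  bottom 4 bits -> offset = 12

Answer: 1 2 12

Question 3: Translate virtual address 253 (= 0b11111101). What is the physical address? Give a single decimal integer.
Answer: 349

Derivation:
vaddr = 253 = 0b11111101
Split: l1_idx=3, l2_idx=3, offset=13
L1[3] = 0
L2[0][3] = 21
paddr = 21 * 16 + 13 = 349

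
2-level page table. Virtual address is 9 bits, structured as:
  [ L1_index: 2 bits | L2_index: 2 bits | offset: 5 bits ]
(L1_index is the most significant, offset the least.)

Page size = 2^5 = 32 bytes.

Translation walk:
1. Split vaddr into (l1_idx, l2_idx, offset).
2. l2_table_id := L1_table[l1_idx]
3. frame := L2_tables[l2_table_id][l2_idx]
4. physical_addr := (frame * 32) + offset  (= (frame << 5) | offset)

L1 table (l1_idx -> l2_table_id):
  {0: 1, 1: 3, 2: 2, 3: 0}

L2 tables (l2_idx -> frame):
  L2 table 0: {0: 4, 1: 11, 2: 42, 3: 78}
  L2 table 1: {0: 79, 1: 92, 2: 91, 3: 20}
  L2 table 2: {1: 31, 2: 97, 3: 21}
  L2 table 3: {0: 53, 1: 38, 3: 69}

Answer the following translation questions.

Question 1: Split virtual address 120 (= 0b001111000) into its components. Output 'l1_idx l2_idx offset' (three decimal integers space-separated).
vaddr = 120 = 0b001111000
  top 2 bits -> l1_idx = 0
  next 2 bits -> l2_idx = 3
  bottom 5 bits -> offset = 24

Answer: 0 3 24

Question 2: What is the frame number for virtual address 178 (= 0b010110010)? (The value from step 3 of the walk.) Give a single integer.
Answer: 38

Derivation:
vaddr = 178: l1_idx=1, l2_idx=1
L1[1] = 3; L2[3][1] = 38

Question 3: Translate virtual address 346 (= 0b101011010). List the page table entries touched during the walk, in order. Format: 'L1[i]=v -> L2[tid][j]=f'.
vaddr = 346 = 0b101011010
Split: l1_idx=2, l2_idx=2, offset=26

Answer: L1[2]=2 -> L2[2][2]=97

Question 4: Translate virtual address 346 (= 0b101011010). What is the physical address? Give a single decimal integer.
vaddr = 346 = 0b101011010
Split: l1_idx=2, l2_idx=2, offset=26
L1[2] = 2
L2[2][2] = 97
paddr = 97 * 32 + 26 = 3130

Answer: 3130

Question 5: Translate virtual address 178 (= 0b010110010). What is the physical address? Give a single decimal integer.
vaddr = 178 = 0b010110010
Split: l1_idx=1, l2_idx=1, offset=18
L1[1] = 3
L2[3][1] = 38
paddr = 38 * 32 + 18 = 1234

Answer: 1234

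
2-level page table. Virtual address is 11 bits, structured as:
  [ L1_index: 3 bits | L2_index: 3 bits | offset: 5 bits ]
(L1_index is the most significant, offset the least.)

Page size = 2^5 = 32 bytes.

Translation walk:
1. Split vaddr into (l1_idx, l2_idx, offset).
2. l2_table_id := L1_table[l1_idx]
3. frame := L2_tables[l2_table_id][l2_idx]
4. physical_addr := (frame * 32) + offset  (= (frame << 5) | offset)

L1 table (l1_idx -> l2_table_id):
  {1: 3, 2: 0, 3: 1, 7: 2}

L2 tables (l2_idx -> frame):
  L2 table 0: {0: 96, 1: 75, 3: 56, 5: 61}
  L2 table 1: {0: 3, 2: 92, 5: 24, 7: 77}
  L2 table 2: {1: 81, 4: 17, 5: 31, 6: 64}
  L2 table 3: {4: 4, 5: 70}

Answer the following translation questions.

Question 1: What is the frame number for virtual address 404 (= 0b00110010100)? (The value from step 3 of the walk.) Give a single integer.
Answer: 4

Derivation:
vaddr = 404: l1_idx=1, l2_idx=4
L1[1] = 3; L2[3][4] = 4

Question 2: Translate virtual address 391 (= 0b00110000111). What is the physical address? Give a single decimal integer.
Answer: 135

Derivation:
vaddr = 391 = 0b00110000111
Split: l1_idx=1, l2_idx=4, offset=7
L1[1] = 3
L2[3][4] = 4
paddr = 4 * 32 + 7 = 135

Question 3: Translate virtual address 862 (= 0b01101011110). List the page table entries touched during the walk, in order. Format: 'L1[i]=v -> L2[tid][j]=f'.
vaddr = 862 = 0b01101011110
Split: l1_idx=3, l2_idx=2, offset=30

Answer: L1[3]=1 -> L2[1][2]=92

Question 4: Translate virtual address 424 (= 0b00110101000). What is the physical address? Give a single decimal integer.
Answer: 2248

Derivation:
vaddr = 424 = 0b00110101000
Split: l1_idx=1, l2_idx=5, offset=8
L1[1] = 3
L2[3][5] = 70
paddr = 70 * 32 + 8 = 2248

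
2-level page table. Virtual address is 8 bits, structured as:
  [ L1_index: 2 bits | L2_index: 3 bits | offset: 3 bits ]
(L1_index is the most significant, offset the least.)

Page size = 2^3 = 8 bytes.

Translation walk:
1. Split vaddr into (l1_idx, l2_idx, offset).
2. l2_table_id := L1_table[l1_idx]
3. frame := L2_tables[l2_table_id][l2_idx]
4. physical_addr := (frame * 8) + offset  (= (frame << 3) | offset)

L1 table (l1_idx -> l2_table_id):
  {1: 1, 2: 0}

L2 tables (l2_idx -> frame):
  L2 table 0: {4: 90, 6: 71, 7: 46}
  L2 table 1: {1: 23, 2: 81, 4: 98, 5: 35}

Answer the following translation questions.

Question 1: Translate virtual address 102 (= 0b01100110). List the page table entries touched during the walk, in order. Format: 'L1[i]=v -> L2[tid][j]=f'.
Answer: L1[1]=1 -> L2[1][4]=98

Derivation:
vaddr = 102 = 0b01100110
Split: l1_idx=1, l2_idx=4, offset=6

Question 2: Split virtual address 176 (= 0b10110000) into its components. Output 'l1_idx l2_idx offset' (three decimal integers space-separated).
vaddr = 176 = 0b10110000
  top 2 bits -> l1_idx = 2
  next 3 bits -> l2_idx = 6
  bottom 3 bits -> offset = 0

Answer: 2 6 0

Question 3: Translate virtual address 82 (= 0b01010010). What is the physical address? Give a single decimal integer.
vaddr = 82 = 0b01010010
Split: l1_idx=1, l2_idx=2, offset=2
L1[1] = 1
L2[1][2] = 81
paddr = 81 * 8 + 2 = 650

Answer: 650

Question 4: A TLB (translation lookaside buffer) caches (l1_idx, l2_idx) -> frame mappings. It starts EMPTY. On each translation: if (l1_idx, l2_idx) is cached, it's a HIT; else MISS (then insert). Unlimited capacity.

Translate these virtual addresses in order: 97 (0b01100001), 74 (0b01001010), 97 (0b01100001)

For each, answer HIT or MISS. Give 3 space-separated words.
Answer: MISS MISS HIT

Derivation:
vaddr=97: (1,4) not in TLB -> MISS, insert
vaddr=74: (1,1) not in TLB -> MISS, insert
vaddr=97: (1,4) in TLB -> HIT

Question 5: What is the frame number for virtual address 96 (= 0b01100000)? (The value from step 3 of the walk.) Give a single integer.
vaddr = 96: l1_idx=1, l2_idx=4
L1[1] = 1; L2[1][4] = 98

Answer: 98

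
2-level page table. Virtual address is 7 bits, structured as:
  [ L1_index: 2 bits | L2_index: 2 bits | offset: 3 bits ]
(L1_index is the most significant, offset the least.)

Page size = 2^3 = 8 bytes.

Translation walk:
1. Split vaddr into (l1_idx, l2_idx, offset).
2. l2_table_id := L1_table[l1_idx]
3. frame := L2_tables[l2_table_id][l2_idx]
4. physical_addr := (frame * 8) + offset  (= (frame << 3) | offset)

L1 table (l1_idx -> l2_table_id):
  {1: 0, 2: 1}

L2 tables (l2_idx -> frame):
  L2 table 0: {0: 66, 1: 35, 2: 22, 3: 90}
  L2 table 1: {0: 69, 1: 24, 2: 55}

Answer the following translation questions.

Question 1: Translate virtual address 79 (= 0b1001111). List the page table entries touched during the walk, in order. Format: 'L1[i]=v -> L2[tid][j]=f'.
Answer: L1[2]=1 -> L2[1][1]=24

Derivation:
vaddr = 79 = 0b1001111
Split: l1_idx=2, l2_idx=1, offset=7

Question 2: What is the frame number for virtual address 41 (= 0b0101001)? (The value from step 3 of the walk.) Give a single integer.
vaddr = 41: l1_idx=1, l2_idx=1
L1[1] = 0; L2[0][1] = 35

Answer: 35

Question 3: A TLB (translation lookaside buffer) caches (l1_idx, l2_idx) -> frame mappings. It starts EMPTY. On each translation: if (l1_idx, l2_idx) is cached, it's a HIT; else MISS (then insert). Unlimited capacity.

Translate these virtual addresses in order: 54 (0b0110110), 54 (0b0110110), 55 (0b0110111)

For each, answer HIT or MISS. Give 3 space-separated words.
Answer: MISS HIT HIT

Derivation:
vaddr=54: (1,2) not in TLB -> MISS, insert
vaddr=54: (1,2) in TLB -> HIT
vaddr=55: (1,2) in TLB -> HIT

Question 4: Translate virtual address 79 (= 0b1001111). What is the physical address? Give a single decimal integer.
vaddr = 79 = 0b1001111
Split: l1_idx=2, l2_idx=1, offset=7
L1[2] = 1
L2[1][1] = 24
paddr = 24 * 8 + 7 = 199

Answer: 199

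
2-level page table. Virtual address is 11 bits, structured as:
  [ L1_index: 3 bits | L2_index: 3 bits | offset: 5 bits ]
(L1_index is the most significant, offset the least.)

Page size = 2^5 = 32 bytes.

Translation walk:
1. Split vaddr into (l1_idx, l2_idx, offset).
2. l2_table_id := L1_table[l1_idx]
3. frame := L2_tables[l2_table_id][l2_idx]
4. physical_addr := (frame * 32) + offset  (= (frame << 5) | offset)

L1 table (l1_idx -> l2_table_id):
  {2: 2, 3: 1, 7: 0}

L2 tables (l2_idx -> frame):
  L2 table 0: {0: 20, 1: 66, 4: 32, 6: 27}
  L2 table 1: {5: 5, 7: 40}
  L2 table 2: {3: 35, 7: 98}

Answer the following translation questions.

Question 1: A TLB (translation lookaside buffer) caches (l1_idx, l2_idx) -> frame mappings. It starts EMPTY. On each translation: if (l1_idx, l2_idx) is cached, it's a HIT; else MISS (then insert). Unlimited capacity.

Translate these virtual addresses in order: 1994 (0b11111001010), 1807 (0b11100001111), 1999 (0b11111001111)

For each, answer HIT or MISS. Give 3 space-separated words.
vaddr=1994: (7,6) not in TLB -> MISS, insert
vaddr=1807: (7,0) not in TLB -> MISS, insert
vaddr=1999: (7,6) in TLB -> HIT

Answer: MISS MISS HIT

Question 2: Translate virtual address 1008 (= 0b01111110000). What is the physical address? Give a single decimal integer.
vaddr = 1008 = 0b01111110000
Split: l1_idx=3, l2_idx=7, offset=16
L1[3] = 1
L2[1][7] = 40
paddr = 40 * 32 + 16 = 1296

Answer: 1296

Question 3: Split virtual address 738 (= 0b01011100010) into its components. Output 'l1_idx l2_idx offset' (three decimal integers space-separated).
vaddr = 738 = 0b01011100010
  top 3 bits -> l1_idx = 2
  next 3 bits -> l2_idx = 7
  bottom 5 bits -> offset = 2

Answer: 2 7 2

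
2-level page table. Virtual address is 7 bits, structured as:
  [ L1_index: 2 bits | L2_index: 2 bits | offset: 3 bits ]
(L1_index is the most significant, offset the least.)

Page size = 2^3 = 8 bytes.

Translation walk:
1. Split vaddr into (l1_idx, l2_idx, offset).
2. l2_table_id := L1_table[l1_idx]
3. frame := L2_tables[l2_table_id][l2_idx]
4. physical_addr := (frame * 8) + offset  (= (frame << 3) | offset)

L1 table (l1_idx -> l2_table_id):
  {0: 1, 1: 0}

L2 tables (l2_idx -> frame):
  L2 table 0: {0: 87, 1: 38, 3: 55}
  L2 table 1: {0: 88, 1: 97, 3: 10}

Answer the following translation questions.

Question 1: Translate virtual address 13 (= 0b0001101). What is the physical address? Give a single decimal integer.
Answer: 781

Derivation:
vaddr = 13 = 0b0001101
Split: l1_idx=0, l2_idx=1, offset=5
L1[0] = 1
L2[1][1] = 97
paddr = 97 * 8 + 5 = 781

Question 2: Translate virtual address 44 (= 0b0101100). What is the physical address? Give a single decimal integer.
vaddr = 44 = 0b0101100
Split: l1_idx=1, l2_idx=1, offset=4
L1[1] = 0
L2[0][1] = 38
paddr = 38 * 8 + 4 = 308

Answer: 308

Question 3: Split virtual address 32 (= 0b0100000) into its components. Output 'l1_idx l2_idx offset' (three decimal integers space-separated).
vaddr = 32 = 0b0100000
  top 2 bits -> l1_idx = 1
  next 2 bits -> l2_idx = 0
  bottom 3 bits -> offset = 0

Answer: 1 0 0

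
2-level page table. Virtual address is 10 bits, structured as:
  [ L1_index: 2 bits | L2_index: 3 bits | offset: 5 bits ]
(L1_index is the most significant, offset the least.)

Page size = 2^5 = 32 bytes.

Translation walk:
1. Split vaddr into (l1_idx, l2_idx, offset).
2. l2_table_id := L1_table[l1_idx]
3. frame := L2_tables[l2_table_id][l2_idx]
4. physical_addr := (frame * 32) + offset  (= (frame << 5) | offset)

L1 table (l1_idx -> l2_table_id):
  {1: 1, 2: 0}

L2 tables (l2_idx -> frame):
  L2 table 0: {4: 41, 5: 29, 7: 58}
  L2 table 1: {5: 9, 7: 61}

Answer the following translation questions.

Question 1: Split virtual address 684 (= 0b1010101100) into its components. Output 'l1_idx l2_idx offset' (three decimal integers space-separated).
Answer: 2 5 12

Derivation:
vaddr = 684 = 0b1010101100
  top 2 bits -> l1_idx = 2
  next 3 bits -> l2_idx = 5
  bottom 5 bits -> offset = 12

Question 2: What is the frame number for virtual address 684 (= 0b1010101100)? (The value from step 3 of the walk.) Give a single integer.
vaddr = 684: l1_idx=2, l2_idx=5
L1[2] = 0; L2[0][5] = 29

Answer: 29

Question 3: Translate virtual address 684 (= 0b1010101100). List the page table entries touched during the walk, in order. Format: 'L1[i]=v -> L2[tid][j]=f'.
Answer: L1[2]=0 -> L2[0][5]=29

Derivation:
vaddr = 684 = 0b1010101100
Split: l1_idx=2, l2_idx=5, offset=12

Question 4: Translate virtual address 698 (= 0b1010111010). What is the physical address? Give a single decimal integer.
Answer: 954

Derivation:
vaddr = 698 = 0b1010111010
Split: l1_idx=2, l2_idx=5, offset=26
L1[2] = 0
L2[0][5] = 29
paddr = 29 * 32 + 26 = 954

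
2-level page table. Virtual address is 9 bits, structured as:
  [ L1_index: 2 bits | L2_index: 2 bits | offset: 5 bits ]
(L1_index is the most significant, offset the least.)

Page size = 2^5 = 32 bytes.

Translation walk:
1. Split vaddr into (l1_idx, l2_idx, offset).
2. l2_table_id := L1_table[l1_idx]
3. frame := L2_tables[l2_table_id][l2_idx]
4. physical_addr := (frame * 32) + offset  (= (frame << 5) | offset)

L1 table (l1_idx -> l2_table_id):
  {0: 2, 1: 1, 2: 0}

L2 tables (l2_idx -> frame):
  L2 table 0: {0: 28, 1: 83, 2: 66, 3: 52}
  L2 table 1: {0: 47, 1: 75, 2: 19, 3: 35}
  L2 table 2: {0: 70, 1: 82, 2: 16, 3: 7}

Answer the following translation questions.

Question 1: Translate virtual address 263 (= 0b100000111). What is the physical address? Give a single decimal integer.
Answer: 903

Derivation:
vaddr = 263 = 0b100000111
Split: l1_idx=2, l2_idx=0, offset=7
L1[2] = 0
L2[0][0] = 28
paddr = 28 * 32 + 7 = 903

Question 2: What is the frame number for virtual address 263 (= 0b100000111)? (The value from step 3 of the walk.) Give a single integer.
Answer: 28

Derivation:
vaddr = 263: l1_idx=2, l2_idx=0
L1[2] = 0; L2[0][0] = 28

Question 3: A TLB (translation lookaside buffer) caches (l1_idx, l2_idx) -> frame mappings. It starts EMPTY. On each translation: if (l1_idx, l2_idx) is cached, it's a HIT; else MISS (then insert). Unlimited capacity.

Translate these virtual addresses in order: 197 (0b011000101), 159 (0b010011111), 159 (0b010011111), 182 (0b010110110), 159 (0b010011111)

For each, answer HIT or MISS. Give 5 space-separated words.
Answer: MISS MISS HIT MISS HIT

Derivation:
vaddr=197: (1,2) not in TLB -> MISS, insert
vaddr=159: (1,0) not in TLB -> MISS, insert
vaddr=159: (1,0) in TLB -> HIT
vaddr=182: (1,1) not in TLB -> MISS, insert
vaddr=159: (1,0) in TLB -> HIT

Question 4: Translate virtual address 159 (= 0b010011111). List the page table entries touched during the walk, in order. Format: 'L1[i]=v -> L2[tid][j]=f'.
vaddr = 159 = 0b010011111
Split: l1_idx=1, l2_idx=0, offset=31

Answer: L1[1]=1 -> L2[1][0]=47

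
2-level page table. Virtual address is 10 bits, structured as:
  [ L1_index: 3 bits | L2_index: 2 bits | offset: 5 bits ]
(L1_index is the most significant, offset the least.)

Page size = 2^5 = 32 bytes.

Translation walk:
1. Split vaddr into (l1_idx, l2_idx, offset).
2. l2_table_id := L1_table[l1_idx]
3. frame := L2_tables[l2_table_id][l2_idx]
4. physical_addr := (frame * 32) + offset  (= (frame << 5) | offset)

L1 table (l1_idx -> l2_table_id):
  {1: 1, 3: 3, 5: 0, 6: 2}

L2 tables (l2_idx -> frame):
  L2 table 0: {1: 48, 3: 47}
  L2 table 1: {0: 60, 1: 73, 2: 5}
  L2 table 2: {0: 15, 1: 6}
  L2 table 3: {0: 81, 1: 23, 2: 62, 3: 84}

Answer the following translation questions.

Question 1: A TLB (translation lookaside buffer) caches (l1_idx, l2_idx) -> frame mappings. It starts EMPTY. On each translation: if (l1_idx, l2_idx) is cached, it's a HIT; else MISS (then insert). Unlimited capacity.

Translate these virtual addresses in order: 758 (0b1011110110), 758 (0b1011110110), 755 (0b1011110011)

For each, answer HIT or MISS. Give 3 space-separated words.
Answer: MISS HIT HIT

Derivation:
vaddr=758: (5,3) not in TLB -> MISS, insert
vaddr=758: (5,3) in TLB -> HIT
vaddr=755: (5,3) in TLB -> HIT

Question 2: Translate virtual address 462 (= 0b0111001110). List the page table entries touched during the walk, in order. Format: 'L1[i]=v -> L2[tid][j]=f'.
vaddr = 462 = 0b0111001110
Split: l1_idx=3, l2_idx=2, offset=14

Answer: L1[3]=3 -> L2[3][2]=62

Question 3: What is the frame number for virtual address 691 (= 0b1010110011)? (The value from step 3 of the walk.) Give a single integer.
vaddr = 691: l1_idx=5, l2_idx=1
L1[5] = 0; L2[0][1] = 48

Answer: 48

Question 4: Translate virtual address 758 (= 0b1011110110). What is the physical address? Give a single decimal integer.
Answer: 1526

Derivation:
vaddr = 758 = 0b1011110110
Split: l1_idx=5, l2_idx=3, offset=22
L1[5] = 0
L2[0][3] = 47
paddr = 47 * 32 + 22 = 1526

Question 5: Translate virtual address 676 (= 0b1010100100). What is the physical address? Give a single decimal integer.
vaddr = 676 = 0b1010100100
Split: l1_idx=5, l2_idx=1, offset=4
L1[5] = 0
L2[0][1] = 48
paddr = 48 * 32 + 4 = 1540

Answer: 1540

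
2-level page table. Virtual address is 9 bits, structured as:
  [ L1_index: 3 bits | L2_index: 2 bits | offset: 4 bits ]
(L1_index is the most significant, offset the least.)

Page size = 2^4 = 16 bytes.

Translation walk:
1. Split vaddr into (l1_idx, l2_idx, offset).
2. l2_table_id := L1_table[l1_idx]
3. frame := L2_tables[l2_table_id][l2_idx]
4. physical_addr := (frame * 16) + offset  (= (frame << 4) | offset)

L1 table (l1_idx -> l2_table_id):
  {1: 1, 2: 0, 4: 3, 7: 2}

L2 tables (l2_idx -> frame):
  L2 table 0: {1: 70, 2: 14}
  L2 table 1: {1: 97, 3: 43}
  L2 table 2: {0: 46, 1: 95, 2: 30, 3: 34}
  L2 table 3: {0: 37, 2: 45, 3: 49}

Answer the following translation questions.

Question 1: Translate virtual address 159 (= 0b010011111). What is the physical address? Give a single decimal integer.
vaddr = 159 = 0b010011111
Split: l1_idx=2, l2_idx=1, offset=15
L1[2] = 0
L2[0][1] = 70
paddr = 70 * 16 + 15 = 1135

Answer: 1135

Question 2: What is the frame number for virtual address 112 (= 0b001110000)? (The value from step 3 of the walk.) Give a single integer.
vaddr = 112: l1_idx=1, l2_idx=3
L1[1] = 1; L2[1][3] = 43

Answer: 43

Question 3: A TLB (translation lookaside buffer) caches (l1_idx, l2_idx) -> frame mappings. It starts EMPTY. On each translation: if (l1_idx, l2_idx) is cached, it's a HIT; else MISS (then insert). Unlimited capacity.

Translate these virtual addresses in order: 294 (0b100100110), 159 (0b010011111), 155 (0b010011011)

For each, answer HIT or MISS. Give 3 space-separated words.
Answer: MISS MISS HIT

Derivation:
vaddr=294: (4,2) not in TLB -> MISS, insert
vaddr=159: (2,1) not in TLB -> MISS, insert
vaddr=155: (2,1) in TLB -> HIT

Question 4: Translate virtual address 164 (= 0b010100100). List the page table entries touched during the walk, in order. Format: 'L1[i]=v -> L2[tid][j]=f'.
vaddr = 164 = 0b010100100
Split: l1_idx=2, l2_idx=2, offset=4

Answer: L1[2]=0 -> L2[0][2]=14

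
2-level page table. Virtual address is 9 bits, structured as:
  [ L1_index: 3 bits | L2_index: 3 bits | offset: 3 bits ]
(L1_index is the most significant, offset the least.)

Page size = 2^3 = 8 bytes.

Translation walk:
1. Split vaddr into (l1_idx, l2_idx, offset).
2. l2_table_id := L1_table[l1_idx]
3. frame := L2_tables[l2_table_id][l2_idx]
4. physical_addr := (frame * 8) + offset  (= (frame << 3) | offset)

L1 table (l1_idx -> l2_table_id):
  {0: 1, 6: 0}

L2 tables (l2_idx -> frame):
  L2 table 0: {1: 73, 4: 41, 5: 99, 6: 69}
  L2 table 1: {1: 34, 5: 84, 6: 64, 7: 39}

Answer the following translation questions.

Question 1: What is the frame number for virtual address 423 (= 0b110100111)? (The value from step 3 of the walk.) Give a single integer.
vaddr = 423: l1_idx=6, l2_idx=4
L1[6] = 0; L2[0][4] = 41

Answer: 41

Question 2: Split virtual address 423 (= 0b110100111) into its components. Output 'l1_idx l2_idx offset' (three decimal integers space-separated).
Answer: 6 4 7

Derivation:
vaddr = 423 = 0b110100111
  top 3 bits -> l1_idx = 6
  next 3 bits -> l2_idx = 4
  bottom 3 bits -> offset = 7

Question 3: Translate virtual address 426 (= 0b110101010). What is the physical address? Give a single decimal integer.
vaddr = 426 = 0b110101010
Split: l1_idx=6, l2_idx=5, offset=2
L1[6] = 0
L2[0][5] = 99
paddr = 99 * 8 + 2 = 794

Answer: 794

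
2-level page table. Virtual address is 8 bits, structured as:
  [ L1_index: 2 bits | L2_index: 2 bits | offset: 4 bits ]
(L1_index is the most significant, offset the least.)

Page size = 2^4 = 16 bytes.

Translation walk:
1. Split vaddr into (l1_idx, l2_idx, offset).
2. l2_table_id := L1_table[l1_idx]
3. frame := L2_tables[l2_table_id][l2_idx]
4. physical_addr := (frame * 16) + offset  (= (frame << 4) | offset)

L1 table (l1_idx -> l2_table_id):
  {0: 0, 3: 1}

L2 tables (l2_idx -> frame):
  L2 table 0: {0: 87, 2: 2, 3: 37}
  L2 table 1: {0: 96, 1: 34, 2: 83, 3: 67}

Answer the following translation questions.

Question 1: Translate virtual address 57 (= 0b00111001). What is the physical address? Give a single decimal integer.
Answer: 601

Derivation:
vaddr = 57 = 0b00111001
Split: l1_idx=0, l2_idx=3, offset=9
L1[0] = 0
L2[0][3] = 37
paddr = 37 * 16 + 9 = 601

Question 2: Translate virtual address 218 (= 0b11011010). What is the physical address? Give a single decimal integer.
vaddr = 218 = 0b11011010
Split: l1_idx=3, l2_idx=1, offset=10
L1[3] = 1
L2[1][1] = 34
paddr = 34 * 16 + 10 = 554

Answer: 554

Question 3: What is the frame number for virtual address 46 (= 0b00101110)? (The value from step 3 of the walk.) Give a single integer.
Answer: 2

Derivation:
vaddr = 46: l1_idx=0, l2_idx=2
L1[0] = 0; L2[0][2] = 2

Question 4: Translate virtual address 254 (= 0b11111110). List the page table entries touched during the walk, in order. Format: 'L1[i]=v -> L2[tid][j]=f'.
vaddr = 254 = 0b11111110
Split: l1_idx=3, l2_idx=3, offset=14

Answer: L1[3]=1 -> L2[1][3]=67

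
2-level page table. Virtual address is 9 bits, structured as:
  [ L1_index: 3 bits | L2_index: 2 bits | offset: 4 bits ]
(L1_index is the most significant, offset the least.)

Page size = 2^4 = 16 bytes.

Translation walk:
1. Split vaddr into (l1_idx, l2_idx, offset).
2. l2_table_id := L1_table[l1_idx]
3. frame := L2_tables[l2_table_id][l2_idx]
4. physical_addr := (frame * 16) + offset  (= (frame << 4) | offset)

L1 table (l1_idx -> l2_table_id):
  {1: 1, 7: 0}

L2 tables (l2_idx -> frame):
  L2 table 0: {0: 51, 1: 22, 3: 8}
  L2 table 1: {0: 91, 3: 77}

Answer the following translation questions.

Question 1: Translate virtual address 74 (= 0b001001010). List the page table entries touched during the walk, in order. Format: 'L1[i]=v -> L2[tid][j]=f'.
Answer: L1[1]=1 -> L2[1][0]=91

Derivation:
vaddr = 74 = 0b001001010
Split: l1_idx=1, l2_idx=0, offset=10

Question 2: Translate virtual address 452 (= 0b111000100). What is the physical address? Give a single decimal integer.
Answer: 820

Derivation:
vaddr = 452 = 0b111000100
Split: l1_idx=7, l2_idx=0, offset=4
L1[7] = 0
L2[0][0] = 51
paddr = 51 * 16 + 4 = 820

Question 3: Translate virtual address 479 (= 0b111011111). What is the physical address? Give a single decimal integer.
Answer: 367

Derivation:
vaddr = 479 = 0b111011111
Split: l1_idx=7, l2_idx=1, offset=15
L1[7] = 0
L2[0][1] = 22
paddr = 22 * 16 + 15 = 367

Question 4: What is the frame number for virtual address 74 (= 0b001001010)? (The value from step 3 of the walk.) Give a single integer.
Answer: 91

Derivation:
vaddr = 74: l1_idx=1, l2_idx=0
L1[1] = 1; L2[1][0] = 91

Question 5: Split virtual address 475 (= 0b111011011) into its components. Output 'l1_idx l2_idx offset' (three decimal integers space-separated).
vaddr = 475 = 0b111011011
  top 3 bits -> l1_idx = 7
  next 2 bits -> l2_idx = 1
  bottom 4 bits -> offset = 11

Answer: 7 1 11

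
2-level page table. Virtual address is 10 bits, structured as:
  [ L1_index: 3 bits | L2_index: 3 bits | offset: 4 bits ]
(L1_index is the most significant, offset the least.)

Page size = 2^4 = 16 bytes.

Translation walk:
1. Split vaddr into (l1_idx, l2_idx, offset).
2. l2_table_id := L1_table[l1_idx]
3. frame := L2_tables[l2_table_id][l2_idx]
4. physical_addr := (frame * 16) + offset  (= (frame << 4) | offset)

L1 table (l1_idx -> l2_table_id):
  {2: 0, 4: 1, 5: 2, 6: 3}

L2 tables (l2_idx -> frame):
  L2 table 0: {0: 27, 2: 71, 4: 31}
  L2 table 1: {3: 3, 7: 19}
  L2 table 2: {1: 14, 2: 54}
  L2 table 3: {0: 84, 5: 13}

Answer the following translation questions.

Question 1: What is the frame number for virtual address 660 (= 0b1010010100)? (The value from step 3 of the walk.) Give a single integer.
vaddr = 660: l1_idx=5, l2_idx=1
L1[5] = 2; L2[2][1] = 14

Answer: 14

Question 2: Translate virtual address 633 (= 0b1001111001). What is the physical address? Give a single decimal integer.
vaddr = 633 = 0b1001111001
Split: l1_idx=4, l2_idx=7, offset=9
L1[4] = 1
L2[1][7] = 19
paddr = 19 * 16 + 9 = 313

Answer: 313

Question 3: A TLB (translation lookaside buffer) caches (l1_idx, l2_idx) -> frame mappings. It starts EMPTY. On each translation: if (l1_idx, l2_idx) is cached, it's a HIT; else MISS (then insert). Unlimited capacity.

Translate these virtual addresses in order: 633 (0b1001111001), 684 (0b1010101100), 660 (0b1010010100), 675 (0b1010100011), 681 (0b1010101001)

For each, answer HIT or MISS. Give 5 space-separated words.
Answer: MISS MISS MISS HIT HIT

Derivation:
vaddr=633: (4,7) not in TLB -> MISS, insert
vaddr=684: (5,2) not in TLB -> MISS, insert
vaddr=660: (5,1) not in TLB -> MISS, insert
vaddr=675: (5,2) in TLB -> HIT
vaddr=681: (5,2) in TLB -> HIT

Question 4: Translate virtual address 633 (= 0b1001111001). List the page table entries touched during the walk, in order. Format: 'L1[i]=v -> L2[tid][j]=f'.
Answer: L1[4]=1 -> L2[1][7]=19

Derivation:
vaddr = 633 = 0b1001111001
Split: l1_idx=4, l2_idx=7, offset=9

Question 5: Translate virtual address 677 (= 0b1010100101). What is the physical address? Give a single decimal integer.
Answer: 869

Derivation:
vaddr = 677 = 0b1010100101
Split: l1_idx=5, l2_idx=2, offset=5
L1[5] = 2
L2[2][2] = 54
paddr = 54 * 16 + 5 = 869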